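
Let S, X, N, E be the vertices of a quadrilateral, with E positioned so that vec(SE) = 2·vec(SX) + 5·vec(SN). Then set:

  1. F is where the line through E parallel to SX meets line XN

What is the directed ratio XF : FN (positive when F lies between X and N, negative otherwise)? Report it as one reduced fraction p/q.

Choose coordinates S = (0, 0), X = (1, 0), N = (0, 1), E = (2, 5).
1. F is where the line through E parallel to SX meets line XN ⇒ F = (-4, 5)
F = X + t·(N−X) with t = 5, so XF:FN = t:(1−t) = 5:-4

XF:FN = -5/4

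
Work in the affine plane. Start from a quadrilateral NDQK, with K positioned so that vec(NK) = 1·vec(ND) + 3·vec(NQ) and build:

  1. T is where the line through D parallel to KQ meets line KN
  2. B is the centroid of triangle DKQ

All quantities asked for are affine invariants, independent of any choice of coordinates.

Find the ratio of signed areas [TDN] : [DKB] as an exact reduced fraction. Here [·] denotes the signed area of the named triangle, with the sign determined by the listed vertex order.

Work in coordinates with N = (0, 0), D = (1, 0), Q = (0, 1), K = (1, 3).
1. T is where the line through D parallel to KQ meets line KN ⇒ T = (-2, -6)
2. B is the centroid of triangle DKQ ⇒ B = (2/3, 4/3)
2·[TDN] = 6, 2·[DKB] = 1
[TDN]:[DKB] = 6:1 = 6

[TDN]:[DKB] = 6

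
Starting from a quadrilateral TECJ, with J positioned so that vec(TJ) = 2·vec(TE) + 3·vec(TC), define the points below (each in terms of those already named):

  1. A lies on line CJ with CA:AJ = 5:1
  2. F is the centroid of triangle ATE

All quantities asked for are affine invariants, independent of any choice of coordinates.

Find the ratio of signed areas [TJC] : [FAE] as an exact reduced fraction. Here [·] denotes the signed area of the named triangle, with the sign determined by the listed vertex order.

[TJC]:[FAE] = -9/4

Choose coordinates T = (0, 0), E = (1, 0), C = (0, 1), J = (2, 3).
1. A lies on line CJ with CA:AJ = 5:1 ⇒ A = (5/3, 8/3)
2. F is the centroid of triangle ATE ⇒ F = (8/9, 8/9)
2·[TJC] = 2, 2·[FAE] = -8/9
[TJC]:[FAE] = 2:-8/9 = -9/4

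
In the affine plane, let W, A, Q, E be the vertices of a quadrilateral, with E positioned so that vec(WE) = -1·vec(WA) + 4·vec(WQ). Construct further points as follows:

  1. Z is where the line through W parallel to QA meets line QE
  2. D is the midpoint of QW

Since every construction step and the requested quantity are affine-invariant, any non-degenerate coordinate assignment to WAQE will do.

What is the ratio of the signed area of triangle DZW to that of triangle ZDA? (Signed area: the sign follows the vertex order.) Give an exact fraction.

Choose coordinates W = (0, 0), A = (1, 0), Q = (0, 1), E = (-1, 4).
1. Z is where the line through W parallel to QA meets line QE ⇒ Z = (1/2, -1/2)
2. D is the midpoint of QW ⇒ D = (0, 1/2)
2·[DZW] = -1/4, 2·[ZDA] = -3/4
[DZW]:[ZDA] = -1/4:-3/4 = 1/3

[DZW]:[ZDA] = 1/3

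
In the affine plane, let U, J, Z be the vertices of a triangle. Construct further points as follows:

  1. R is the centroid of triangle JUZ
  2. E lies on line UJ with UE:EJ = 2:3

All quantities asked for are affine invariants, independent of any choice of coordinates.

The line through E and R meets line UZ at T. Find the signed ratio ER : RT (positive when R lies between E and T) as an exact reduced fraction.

Choose coordinates U = (0, 0), J = (1, 0), Z = (0, 1).
1. R is the centroid of triangle JUZ ⇒ R = (1/3, 1/3)
2. E lies on line UJ with UE:EJ = 2:3 ⇒ E = (2/5, 0)
line ER meets UZ at T = (0, 2)
R = E + t·(T−E) with t = 1/6, so ER:RT = 1/6:5/6

ER:RT = 1/5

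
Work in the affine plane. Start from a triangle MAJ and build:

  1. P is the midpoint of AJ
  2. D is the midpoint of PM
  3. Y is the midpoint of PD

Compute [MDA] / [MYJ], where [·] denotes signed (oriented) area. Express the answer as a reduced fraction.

Assign M = (0, 0), A = (1, 0), J = (0, 1) — the answer is frame-independent, so this choice is without loss of generality.
1. P is the midpoint of AJ ⇒ P = (1/2, 1/2)
2. D is the midpoint of PM ⇒ D = (1/4, 1/4)
3. Y is the midpoint of PD ⇒ Y = (3/8, 3/8)
2·[MDA] = -1/4, 2·[MYJ] = 3/8
[MDA]:[MYJ] = -1/4:3/8 = -2/3

[MDA]:[MYJ] = -2/3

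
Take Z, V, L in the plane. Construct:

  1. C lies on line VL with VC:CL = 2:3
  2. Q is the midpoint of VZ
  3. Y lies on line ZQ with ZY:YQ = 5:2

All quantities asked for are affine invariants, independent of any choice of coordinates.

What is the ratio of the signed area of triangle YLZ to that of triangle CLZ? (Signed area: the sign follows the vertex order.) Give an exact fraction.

Assign Z = (0, 0), V = (1, 0), L = (0, 1) — the answer is frame-independent, so this choice is without loss of generality.
1. C lies on line VL with VC:CL = 2:3 ⇒ C = (3/5, 2/5)
2. Q is the midpoint of VZ ⇒ Q = (1/2, 0)
3. Y lies on line ZQ with ZY:YQ = 5:2 ⇒ Y = (5/14, 0)
2·[YLZ] = 5/14, 2·[CLZ] = 3/5
[YLZ]:[CLZ] = 5/14:3/5 = 25/42

[YLZ]:[CLZ] = 25/42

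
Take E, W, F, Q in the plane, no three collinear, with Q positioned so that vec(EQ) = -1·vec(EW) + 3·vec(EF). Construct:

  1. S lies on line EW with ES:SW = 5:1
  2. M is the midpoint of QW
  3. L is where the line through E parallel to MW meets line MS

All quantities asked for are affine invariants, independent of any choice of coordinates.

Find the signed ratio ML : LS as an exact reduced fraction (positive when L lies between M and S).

Set E = (0, 0), W = (1, 0), F = (0, 1), Q = (-1, 3); any affine frame gives the same invariant.
1. S lies on line EW with ES:SW = 5:1 ⇒ S = (5/6, 0)
2. M is the midpoint of QW ⇒ M = (0, 3/2)
3. L is where the line through E parallel to MW meets line MS ⇒ L = (5, -15/2)
L = M + t·(S−M) with t = 6, so ML:LS = t:(1−t) = 6:-5

ML:LS = -6/5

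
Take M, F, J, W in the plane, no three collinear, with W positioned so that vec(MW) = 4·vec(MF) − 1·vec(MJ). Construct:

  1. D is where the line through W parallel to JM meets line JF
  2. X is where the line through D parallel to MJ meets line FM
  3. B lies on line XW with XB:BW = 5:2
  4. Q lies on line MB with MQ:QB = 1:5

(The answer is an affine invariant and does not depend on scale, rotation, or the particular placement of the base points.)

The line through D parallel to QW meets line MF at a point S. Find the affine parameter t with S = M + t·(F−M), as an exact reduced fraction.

t = -272/37

Work in coordinates with M = (0, 0), F = (1, 0), J = (0, 1), W = (4, -1).
1. D is where the line through W parallel to JM meets line JF ⇒ D = (4, -3)
2. X is where the line through D parallel to MJ meets line FM ⇒ X = (4, 0)
3. B lies on line XW with XB:BW = 5:2 ⇒ B = (4, -5/7)
4. Q lies on line MB with MQ:QB = 1:5 ⇒ Q = (2/3, -5/42)
through D parallel to QW: direction (10/3, -37/42); meets MF at S = (-272/37, 0)
S = M + t·(F−M) with t = -272/37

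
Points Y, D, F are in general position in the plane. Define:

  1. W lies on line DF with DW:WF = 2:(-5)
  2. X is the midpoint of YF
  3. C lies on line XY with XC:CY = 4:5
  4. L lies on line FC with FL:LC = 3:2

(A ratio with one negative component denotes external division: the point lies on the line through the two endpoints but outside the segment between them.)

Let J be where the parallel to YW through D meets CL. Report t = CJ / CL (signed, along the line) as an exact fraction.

t = 11/26

Work in coordinates with Y = (0, 0), D = (1, 0), F = (0, 1).
1. W lies on line DF with DW:WF = 2:(-5) ⇒ W = (5/3, -2/3)
2. X is the midpoint of YF ⇒ X = (0, 1/2)
3. C lies on line XY with XC:CY = 4:5 ⇒ C = (0, 5/18)
4. L lies on line FC with FL:LC = 3:2 ⇒ L = (0, 17/30)
through D parallel to YW: direction (5/3, -2/3); meets CL at J = (0, 2/5)
J = C + t·(L−C) with t = 11/26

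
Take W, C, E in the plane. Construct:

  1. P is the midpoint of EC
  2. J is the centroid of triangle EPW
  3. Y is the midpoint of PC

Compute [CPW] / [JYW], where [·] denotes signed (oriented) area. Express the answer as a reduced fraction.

Set W = (0, 0), C = (1, 0), E = (0, 1); any affine frame gives the same invariant.
1. P is the midpoint of EC ⇒ P = (1/2, 1/2)
2. J is the centroid of triangle EPW ⇒ J = (1/6, 1/2)
3. Y is the midpoint of PC ⇒ Y = (3/4, 1/4)
2·[CPW] = 1/2, 2·[JYW] = -1/3
[CPW]:[JYW] = 1/2:-1/3 = -3/2

[CPW]:[JYW] = -3/2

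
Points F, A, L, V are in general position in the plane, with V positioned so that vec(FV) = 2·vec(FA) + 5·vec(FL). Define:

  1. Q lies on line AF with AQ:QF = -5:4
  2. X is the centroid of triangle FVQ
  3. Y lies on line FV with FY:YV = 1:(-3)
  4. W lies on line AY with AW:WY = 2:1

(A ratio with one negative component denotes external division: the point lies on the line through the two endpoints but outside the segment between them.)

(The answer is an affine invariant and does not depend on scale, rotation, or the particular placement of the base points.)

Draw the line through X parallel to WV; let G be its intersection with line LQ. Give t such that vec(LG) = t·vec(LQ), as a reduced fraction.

t = 18/73

Work in coordinates with F = (0, 0), A = (1, 0), L = (0, 1), V = (2, 5).
1. Q lies on line AF with AQ:QF = -5:4 ⇒ Q = (-4, 0)
2. X is the centroid of triangle FVQ ⇒ X = (-2/3, 5/3)
3. Y lies on line FV with FY:YV = 1:(-3) ⇒ Y = (-1, -5/2)
4. W lies on line AY with AW:WY = 2:1 ⇒ W = (-1/3, -5/3)
through X parallel to WV: direction (7/3, 20/3); meets LQ at G = (-72/73, 55/73)
G = L + t·(Q−L) with t = 18/73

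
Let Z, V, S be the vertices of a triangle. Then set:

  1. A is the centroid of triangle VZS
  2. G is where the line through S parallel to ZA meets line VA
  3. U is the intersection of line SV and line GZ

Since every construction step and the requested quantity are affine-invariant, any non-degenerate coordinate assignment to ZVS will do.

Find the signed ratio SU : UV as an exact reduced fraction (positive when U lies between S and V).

Choose coordinates Z = (0, 0), V = (1, 0), S = (0, 1).
1. A is the centroid of triangle VZS ⇒ A = (1/3, 1/3)
2. G is where the line through S parallel to ZA meets line VA ⇒ G = (-1/3, 2/3)
3. U is the intersection of line SV and line GZ ⇒ U = (-1, 2)
U = S + t·(V−S) with t = -1, so SU:UV = t:(1−t) = -1:2

SU:UV = -1/2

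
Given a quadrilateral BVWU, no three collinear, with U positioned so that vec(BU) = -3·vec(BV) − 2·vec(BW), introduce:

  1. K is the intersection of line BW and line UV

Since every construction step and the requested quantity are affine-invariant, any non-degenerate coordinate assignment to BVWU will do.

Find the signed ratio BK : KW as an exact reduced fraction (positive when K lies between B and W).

Set B = (0, 0), V = (1, 0), W = (0, 1), U = (-3, -2); any affine frame gives the same invariant.
1. K is the intersection of line BW and line UV ⇒ K = (0, -1/2)
K = B + t·(W−B) with t = -1/2, so BK:KW = t:(1−t) = -1/2:3/2

BK:KW = -1/3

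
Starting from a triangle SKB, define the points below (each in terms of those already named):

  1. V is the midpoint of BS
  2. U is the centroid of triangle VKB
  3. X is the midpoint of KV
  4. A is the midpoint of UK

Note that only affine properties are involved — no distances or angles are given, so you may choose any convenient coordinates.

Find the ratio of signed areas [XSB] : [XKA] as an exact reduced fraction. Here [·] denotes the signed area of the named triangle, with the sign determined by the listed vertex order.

[XSB]:[XKA] = -12

Set S = (0, 0), K = (1, 0), B = (0, 1); any affine frame gives the same invariant.
1. V is the midpoint of BS ⇒ V = (0, 1/2)
2. U is the centroid of triangle VKB ⇒ U = (1/3, 1/2)
3. X is the midpoint of KV ⇒ X = (1/2, 1/4)
4. A is the midpoint of UK ⇒ A = (2/3, 1/4)
2·[XSB] = -1/2, 2·[XKA] = 1/24
[XSB]:[XKA] = -1/2:1/24 = -12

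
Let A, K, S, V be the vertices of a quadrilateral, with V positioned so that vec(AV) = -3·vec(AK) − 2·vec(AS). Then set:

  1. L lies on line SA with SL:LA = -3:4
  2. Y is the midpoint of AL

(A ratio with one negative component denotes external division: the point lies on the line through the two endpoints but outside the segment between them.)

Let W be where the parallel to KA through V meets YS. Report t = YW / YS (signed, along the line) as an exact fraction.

Choose coordinates A = (0, 0), K = (1, 0), S = (0, 1), V = (-3, -2).
1. L lies on line SA with SL:LA = -3:4 ⇒ L = (0, 4)
2. Y is the midpoint of AL ⇒ Y = (0, 2)
through V parallel to KA: direction (-1, 0); meets YS at W = (0, -2)
W = Y + t·(S−Y) with t = 4

t = 4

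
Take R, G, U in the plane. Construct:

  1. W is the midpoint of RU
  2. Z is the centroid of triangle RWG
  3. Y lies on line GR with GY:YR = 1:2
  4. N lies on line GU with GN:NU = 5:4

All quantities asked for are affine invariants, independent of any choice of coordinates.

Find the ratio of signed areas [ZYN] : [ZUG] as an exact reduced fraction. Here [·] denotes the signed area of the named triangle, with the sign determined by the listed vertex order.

Work in coordinates with R = (0, 0), G = (1, 0), U = (0, 1).
1. W is the midpoint of RU ⇒ W = (0, 1/2)
2. Z is the centroid of triangle RWG ⇒ Z = (1/3, 1/6)
3. Y lies on line GR with GY:YR = 1:2 ⇒ Y = (2/3, 0)
4. N lies on line GU with GN:NU = 5:4 ⇒ N = (4/9, 5/9)
2·[ZYN] = 4/27, 2·[ZUG] = -1/2
[ZYN]:[ZUG] = 4/27:-1/2 = -8/27

[ZYN]:[ZUG] = -8/27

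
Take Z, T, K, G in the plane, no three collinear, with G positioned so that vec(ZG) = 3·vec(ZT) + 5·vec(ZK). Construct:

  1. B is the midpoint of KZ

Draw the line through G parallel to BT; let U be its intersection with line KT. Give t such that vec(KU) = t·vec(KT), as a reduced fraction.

Set Z = (0, 0), T = (1, 0), K = (0, 1), G = (3, 5); any affine frame gives the same invariant.
1. B is the midpoint of KZ ⇒ B = (0, 1/2)
through G parallel to BT: direction (1, -1/2); meets KT at U = (-11, 12)
U = K + t·(T−K) with t = -11

t = -11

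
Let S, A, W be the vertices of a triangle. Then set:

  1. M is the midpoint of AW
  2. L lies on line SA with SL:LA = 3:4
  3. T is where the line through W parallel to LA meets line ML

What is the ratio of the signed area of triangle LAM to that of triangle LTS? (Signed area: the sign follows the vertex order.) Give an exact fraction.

[LAM]:[LTS] = 2/3

Assign S = (0, 0), A = (1, 0), W = (0, 1) — the answer is frame-independent, so this choice is without loss of generality.
1. M is the midpoint of AW ⇒ M = (1/2, 1/2)
2. L lies on line SA with SL:LA = 3:4 ⇒ L = (3/7, 0)
3. T is where the line through W parallel to LA meets line ML ⇒ T = (4/7, 1)
2·[LAM] = 2/7, 2·[LTS] = 3/7
[LAM]:[LTS] = 2/7:3/7 = 2/3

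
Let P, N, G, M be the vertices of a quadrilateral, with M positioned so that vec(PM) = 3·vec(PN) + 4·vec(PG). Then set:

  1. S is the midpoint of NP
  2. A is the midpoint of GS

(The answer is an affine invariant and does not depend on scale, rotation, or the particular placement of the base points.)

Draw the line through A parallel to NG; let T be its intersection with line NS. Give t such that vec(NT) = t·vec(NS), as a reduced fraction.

t = 1/2

Set P = (0, 0), N = (1, 0), G = (0, 1), M = (3, 4); any affine frame gives the same invariant.
1. S is the midpoint of NP ⇒ S = (1/2, 0)
2. A is the midpoint of GS ⇒ A = (1/4, 1/2)
through A parallel to NG: direction (-1, 1); meets NS at T = (3/4, 0)
T = N + t·(S−N) with t = 1/2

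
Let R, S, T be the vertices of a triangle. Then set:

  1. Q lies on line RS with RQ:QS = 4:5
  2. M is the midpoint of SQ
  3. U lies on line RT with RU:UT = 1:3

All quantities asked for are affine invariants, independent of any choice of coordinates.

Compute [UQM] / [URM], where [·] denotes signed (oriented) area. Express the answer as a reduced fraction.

Choose coordinates R = (0, 0), S = (1, 0), T = (0, 1).
1. Q lies on line RS with RQ:QS = 4:5 ⇒ Q = (4/9, 0)
2. M is the midpoint of SQ ⇒ M = (13/18, 0)
3. U lies on line RT with RU:UT = 1:3 ⇒ U = (0, 1/4)
2·[UQM] = 5/72, 2·[URM] = 13/72
[UQM]:[URM] = 5/72:13/72 = 5/13

[UQM]:[URM] = 5/13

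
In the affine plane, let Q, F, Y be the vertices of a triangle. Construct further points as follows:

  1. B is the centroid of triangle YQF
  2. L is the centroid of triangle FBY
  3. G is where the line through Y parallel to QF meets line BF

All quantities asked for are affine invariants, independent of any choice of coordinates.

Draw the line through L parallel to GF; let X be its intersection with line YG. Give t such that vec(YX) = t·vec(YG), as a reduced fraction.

Assign Q = (0, 0), F = (1, 0), Y = (0, 1) — the answer is frame-independent, so this choice is without loss of generality.
1. B is the centroid of triangle YQF ⇒ B = (1/3, 1/3)
2. L is the centroid of triangle FBY ⇒ L = (4/9, 4/9)
3. G is where the line through Y parallel to QF meets line BF ⇒ G = (-1, 1)
through L parallel to GF: direction (2, -1); meets YG at X = (-2/3, 1)
X = Y + t·(G−Y) with t = 2/3

t = 2/3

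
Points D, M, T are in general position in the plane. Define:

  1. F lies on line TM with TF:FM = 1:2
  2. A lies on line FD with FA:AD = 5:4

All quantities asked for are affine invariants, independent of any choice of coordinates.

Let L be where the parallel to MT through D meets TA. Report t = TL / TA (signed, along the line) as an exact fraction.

t = 9/5

Work in coordinates with D = (0, 0), M = (1, 0), T = (0, 1).
1. F lies on line TM with TF:FM = 1:2 ⇒ F = (1/3, 2/3)
2. A lies on line FD with FA:AD = 5:4 ⇒ A = (4/27, 8/27)
through D parallel to MT: direction (-1, 1); meets TA at L = (4/15, -4/15)
L = T + t·(A−T) with t = 9/5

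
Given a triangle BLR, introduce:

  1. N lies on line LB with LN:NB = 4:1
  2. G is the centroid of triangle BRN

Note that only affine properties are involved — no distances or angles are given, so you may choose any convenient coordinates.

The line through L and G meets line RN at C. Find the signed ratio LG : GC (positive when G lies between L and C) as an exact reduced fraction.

Work in coordinates with B = (0, 0), L = (1, 0), R = (0, 1).
1. N lies on line LB with LN:NB = 4:1 ⇒ N = (1/5, 0)
2. G is the centroid of triangle BRN ⇒ G = (1/15, 1/3)
line LG meets RN at C = (9/65, 4/13)
G = L + t·(C−L) with t = 13/12, so LG:GC = 13/12:-1/12

LG:GC = -13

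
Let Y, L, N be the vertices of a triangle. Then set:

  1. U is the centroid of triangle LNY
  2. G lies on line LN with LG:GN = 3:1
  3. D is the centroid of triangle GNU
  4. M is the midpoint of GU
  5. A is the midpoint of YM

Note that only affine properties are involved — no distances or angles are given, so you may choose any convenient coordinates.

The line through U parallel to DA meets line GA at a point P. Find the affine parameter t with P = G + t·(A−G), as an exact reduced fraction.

Work in coordinates with Y = (0, 0), L = (1, 0), N = (0, 1).
1. U is the centroid of triangle LNY ⇒ U = (1/3, 1/3)
2. G lies on line LN with LG:GN = 3:1 ⇒ G = (1/4, 3/4)
3. D is the centroid of triangle GNU ⇒ D = (7/36, 25/36)
4. M is the midpoint of GU ⇒ M = (7/24, 13/24)
5. A is the midpoint of YM ⇒ A = (7/48, 13/48)
through U parallel to DA: direction (-7/144, -61/144); meets GA at P = (19/36, 73/36)
P = G + t·(A−G) with t = -8/3

t = -8/3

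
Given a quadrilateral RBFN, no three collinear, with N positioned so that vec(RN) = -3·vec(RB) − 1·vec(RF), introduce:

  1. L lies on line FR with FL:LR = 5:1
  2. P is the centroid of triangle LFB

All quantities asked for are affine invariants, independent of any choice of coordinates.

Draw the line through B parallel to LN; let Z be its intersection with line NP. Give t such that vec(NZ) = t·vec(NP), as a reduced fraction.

t = -6

Choose coordinates R = (0, 0), B = (1, 0), F = (0, 1), N = (-3, -1).
1. L lies on line FR with FL:LR = 5:1 ⇒ L = (0, 1/6)
2. P is the centroid of triangle LFB ⇒ P = (1/3, 7/18)
through B parallel to LN: direction (-3, -7/6); meets NP at Z = (-23, -28/3)
Z = N + t·(P−N) with t = -6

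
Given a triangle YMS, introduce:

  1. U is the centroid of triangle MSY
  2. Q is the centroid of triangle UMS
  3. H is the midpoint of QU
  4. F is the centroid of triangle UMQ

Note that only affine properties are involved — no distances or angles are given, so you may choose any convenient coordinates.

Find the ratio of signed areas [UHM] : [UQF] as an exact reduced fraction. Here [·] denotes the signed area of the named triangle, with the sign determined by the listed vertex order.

[UHM]:[UQF] = 3/2

Work in coordinates with Y = (0, 0), M = (1, 0), S = (0, 1).
1. U is the centroid of triangle MSY ⇒ U = (1/3, 1/3)
2. Q is the centroid of triangle UMS ⇒ Q = (4/9, 4/9)
3. H is the midpoint of QU ⇒ H = (7/18, 7/18)
4. F is the centroid of triangle UMQ ⇒ F = (16/27, 7/27)
2·[UHM] = -1/18, 2·[UQF] = -1/27
[UHM]:[UQF] = -1/18:-1/27 = 3/2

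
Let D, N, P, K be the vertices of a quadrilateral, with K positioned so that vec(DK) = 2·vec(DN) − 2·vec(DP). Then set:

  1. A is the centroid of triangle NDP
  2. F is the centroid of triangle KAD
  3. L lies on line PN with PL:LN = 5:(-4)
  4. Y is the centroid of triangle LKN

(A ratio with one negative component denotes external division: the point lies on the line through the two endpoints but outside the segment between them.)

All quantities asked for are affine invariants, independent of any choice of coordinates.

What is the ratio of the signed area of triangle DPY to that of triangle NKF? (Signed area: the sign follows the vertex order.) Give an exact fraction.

[DPY]:[NKF] = 8/3

Choose coordinates D = (0, 0), N = (1, 0), P = (0, 1), K = (2, -2).
1. A is the centroid of triangle NDP ⇒ A = (1/3, 1/3)
2. F is the centroid of triangle KAD ⇒ F = (7/9, -5/9)
3. L lies on line PN with PL:LN = 5:(-4) ⇒ L = (5, -4)
4. Y is the centroid of triangle LKN ⇒ Y = (8/3, -2)
2·[DPY] = -8/3, 2·[NKF] = -1
[DPY]:[NKF] = -8/3:-1 = 8/3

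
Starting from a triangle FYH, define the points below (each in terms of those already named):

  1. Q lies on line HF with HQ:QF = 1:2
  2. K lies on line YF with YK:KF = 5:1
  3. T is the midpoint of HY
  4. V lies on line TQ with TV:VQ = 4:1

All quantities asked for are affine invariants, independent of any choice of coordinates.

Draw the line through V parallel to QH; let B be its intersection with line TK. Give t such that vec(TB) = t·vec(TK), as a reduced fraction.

Set F = (0, 0), Y = (1, 0), H = (0, 1); any affine frame gives the same invariant.
1. Q lies on line HF with HQ:QF = 1:2 ⇒ Q = (0, 2/3)
2. K lies on line YF with YK:KF = 5:1 ⇒ K = (1/6, 0)
3. T is the midpoint of HY ⇒ T = (1/2, 1/2)
4. V lies on line TQ with TV:VQ = 4:1 ⇒ V = (1/10, 19/30)
through V parallel to QH: direction (0, 1/3); meets TK at B = (1/10, -1/10)
B = T + t·(K−T) with t = 6/5

t = 6/5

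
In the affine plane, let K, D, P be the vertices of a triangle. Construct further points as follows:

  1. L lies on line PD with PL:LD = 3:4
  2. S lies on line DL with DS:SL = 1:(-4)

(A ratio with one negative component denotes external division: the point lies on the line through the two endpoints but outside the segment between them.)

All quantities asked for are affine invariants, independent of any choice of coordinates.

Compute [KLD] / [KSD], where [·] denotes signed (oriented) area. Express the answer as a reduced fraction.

[KLD]:[KSD] = -3

Choose coordinates K = (0, 0), D = (1, 0), P = (0, 1).
1. L lies on line PD with PL:LD = 3:4 ⇒ L = (3/7, 4/7)
2. S lies on line DL with DS:SL = 1:(-4) ⇒ S = (25/21, -4/21)
2·[KLD] = -4/7, 2·[KSD] = 4/21
[KLD]:[KSD] = -4/7:4/21 = -3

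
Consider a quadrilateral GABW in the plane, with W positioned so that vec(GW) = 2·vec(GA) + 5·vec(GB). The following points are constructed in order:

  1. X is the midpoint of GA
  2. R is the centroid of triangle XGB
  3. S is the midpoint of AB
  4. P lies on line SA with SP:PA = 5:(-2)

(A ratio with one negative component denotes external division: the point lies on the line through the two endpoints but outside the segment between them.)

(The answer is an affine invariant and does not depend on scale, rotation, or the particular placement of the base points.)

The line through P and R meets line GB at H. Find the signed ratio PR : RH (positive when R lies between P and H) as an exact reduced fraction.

PR:RH = 7

Set G = (0, 0), A = (1, 0), B = (0, 1), W = (2, 5); any affine frame gives the same invariant.
1. X is the midpoint of GA ⇒ X = (1/2, 0)
2. R is the centroid of triangle XGB ⇒ R = (1/6, 1/3)
3. S is the midpoint of AB ⇒ S = (1/2, 1/2)
4. P lies on line SA with SP:PA = 5:(-2) ⇒ P = (4/3, -1/3)
line PR meets GB at H = (0, 3/7)
R = P + t·(H−P) with t = 7/8, so PR:RH = 7/8:1/8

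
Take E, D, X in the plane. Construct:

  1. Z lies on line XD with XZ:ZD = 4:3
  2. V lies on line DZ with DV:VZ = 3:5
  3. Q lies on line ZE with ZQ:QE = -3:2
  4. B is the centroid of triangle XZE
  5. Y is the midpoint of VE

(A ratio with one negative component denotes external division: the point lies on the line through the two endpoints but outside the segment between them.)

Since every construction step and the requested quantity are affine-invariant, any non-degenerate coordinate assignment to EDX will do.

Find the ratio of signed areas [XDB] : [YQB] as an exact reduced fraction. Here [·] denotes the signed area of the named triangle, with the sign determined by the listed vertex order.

Set E = (0, 0), D = (1, 0), X = (0, 1); any affine frame gives the same invariant.
1. Z lies on line XD with XZ:ZD = 4:3 ⇒ Z = (4/7, 3/7)
2. V lies on line DZ with DV:VZ = 3:5 ⇒ V = (47/56, 9/56)
3. Q lies on line ZE with ZQ:QE = -3:2 ⇒ Q = (-8/7, -6/7)
4. B is the centroid of triangle XZE ⇒ B = (4/21, 10/21)
5. Y is the midpoint of VE ⇒ Y = (47/112, 9/112)
2·[XDB] = -1/3, 2·[YQB] = -5/6
[XDB]:[YQB] = -1/3:-5/6 = 2/5

[XDB]:[YQB] = 2/5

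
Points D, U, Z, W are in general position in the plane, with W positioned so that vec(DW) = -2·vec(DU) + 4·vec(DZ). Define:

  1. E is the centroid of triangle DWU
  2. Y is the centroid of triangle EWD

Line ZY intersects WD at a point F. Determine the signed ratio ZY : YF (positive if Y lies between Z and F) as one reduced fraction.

ZY:YF = 7/2

Work in coordinates with D = (0, 0), U = (1, 0), Z = (0, 1), W = (-2, 4).
1. E is the centroid of triangle DWU ⇒ E = (-1/3, 4/3)
2. Y is the centroid of triangle EWD ⇒ Y = (-7/9, 16/9)
line ZY meets WD at F = (-1, 2)
Y = Z + t·(F−Z) with t = 7/9, so ZY:YF = 7/9:2/9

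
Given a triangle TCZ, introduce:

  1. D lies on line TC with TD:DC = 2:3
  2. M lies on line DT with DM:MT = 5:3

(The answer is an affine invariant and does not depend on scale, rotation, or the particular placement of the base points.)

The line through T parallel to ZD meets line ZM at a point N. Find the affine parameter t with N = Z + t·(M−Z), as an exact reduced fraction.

Choose coordinates T = (0, 0), C = (1, 0), Z = (0, 1).
1. D lies on line TC with TD:DC = 2:3 ⇒ D = (2/5, 0)
2. M lies on line DT with DM:MT = 5:3 ⇒ M = (3/20, 0)
through T parallel to ZD: direction (2/5, -1); meets ZM at N = (6/25, -3/5)
N = Z + t·(M−Z) with t = 8/5

t = 8/5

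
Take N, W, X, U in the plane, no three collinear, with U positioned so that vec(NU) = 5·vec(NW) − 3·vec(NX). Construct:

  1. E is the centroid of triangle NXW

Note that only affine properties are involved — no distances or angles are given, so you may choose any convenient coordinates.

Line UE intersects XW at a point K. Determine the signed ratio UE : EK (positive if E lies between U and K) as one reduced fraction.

UE:EK = -4

Set N = (0, 0), W = (1, 0), X = (0, 1), U = (5, -3); any affine frame gives the same invariant.
1. E is the centroid of triangle NXW ⇒ E = (1/3, 1/3)
line UE meets XW at K = (3/2, -1/2)
E = U + t·(K−U) with t = 4/3, so UE:EK = 4/3:-1/3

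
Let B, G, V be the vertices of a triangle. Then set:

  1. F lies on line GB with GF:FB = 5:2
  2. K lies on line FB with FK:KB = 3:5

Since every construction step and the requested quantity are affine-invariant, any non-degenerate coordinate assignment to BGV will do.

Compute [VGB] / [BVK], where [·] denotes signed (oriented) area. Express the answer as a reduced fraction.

[VGB]:[BVK] = 28/5

Choose coordinates B = (0, 0), G = (1, 0), V = (0, 1).
1. F lies on line GB with GF:FB = 5:2 ⇒ F = (2/7, 0)
2. K lies on line FB with FK:KB = 3:5 ⇒ K = (5/28, 0)
2·[VGB] = -1, 2·[BVK] = -5/28
[VGB]:[BVK] = -1:-5/28 = 28/5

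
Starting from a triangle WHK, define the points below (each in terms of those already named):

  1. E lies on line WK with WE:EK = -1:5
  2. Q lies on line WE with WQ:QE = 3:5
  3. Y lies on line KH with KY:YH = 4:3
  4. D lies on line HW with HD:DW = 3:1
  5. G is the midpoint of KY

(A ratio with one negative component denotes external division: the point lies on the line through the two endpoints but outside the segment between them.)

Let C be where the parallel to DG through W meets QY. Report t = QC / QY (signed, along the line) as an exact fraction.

t = -3/349

Set W = (0, 0), H = (1, 0), K = (0, 1); any affine frame gives the same invariant.
1. E lies on line WK with WE:EK = -1:5 ⇒ E = (0, -1/4)
2. Q lies on line WE with WQ:QE = 3:5 ⇒ Q = (0, -3/32)
3. Y lies on line KH with KY:YH = 4:3 ⇒ Y = (4/7, 3/7)
4. D lies on line HW with HD:DW = 3:1 ⇒ D = (1/4, 0)
5. G is the midpoint of KY ⇒ G = (2/7, 5/7)
through W parallel to DG: direction (1/28, 5/7); meets QY at C = (-12/2443, -240/2443)
C = Q + t·(Y−Q) with t = -3/349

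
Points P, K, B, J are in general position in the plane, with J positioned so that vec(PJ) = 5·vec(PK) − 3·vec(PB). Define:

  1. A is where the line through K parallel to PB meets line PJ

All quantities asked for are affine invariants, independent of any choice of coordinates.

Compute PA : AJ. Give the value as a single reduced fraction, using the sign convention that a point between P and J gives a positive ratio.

PA:AJ = 1/4

Set P = (0, 0), K = (1, 0), B = (0, 1), J = (5, -3); any affine frame gives the same invariant.
1. A is where the line through K parallel to PB meets line PJ ⇒ A = (1, -3/5)
A = P + t·(J−P) with t = 1/5, so PA:AJ = t:(1−t) = 1/5:4/5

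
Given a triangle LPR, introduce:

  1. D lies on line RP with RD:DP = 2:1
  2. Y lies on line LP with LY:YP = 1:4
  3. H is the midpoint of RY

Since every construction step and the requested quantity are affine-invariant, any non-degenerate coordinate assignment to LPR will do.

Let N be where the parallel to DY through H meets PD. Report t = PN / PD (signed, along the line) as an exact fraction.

Choose coordinates L = (0, 0), P = (1, 0), R = (0, 1).
1. D lies on line RP with RD:DP = 2:1 ⇒ D = (2/3, 1/3)
2. Y lies on line LP with LY:YP = 1:4 ⇒ Y = (1/5, 0)
3. H is the midpoint of RY ⇒ H = (1/10, 1/2)
through H parallel to DY: direction (-7/15, -1/3); meets PD at N = (1/3, 2/3)
N = P + t·(D−P) with t = 2

t = 2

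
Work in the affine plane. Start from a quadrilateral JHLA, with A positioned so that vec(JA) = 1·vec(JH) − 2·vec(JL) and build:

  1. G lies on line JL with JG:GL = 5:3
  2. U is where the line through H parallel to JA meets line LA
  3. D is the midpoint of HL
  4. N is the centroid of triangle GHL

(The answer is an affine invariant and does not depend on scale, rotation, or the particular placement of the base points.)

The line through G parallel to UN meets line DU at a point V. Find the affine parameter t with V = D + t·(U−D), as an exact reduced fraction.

Set J = (0, 0), H = (1, 0), L = (0, 1), A = (1, -2); any affine frame gives the same invariant.
1. G lies on line JL with JG:GL = 5:3 ⇒ G = (0, 5/8)
2. U is where the line through H parallel to JA meets line LA ⇒ U = (-1, 4)
3. D is the midpoint of HL ⇒ D = (1/2, 1/2)
4. N is the centroid of triangle GHL ⇒ N = (1/3, 13/24)
through G parallel to UN: direction (4/3, -83/24); meets DU at V = (-4, 11)
V = D + t·(U−D) with t = 3

t = 3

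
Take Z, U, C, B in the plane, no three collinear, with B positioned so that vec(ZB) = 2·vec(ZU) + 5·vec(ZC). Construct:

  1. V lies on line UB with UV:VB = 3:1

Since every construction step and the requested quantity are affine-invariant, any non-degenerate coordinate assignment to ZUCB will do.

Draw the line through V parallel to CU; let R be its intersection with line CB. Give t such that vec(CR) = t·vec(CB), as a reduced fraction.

t = 3/4

Assign Z = (0, 0), U = (1, 0), C = (0, 1), B = (2, 5) — the answer is frame-independent, so this choice is without loss of generality.
1. V lies on line UB with UV:VB = 3:1 ⇒ V = (7/4, 15/4)
through V parallel to CU: direction (1, -1); meets CB at R = (3/2, 4)
R = C + t·(B−C) with t = 3/4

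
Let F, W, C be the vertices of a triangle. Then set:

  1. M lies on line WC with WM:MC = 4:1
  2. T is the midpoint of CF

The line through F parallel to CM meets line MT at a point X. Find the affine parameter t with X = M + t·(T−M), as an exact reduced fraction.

t = 2

Work in coordinates with F = (0, 0), W = (1, 0), C = (0, 1).
1. M lies on line WC with WM:MC = 4:1 ⇒ M = (1/5, 4/5)
2. T is the midpoint of CF ⇒ T = (0, 1/2)
through F parallel to CM: direction (1/5, -1/5); meets MT at X = (-1/5, 1/5)
X = M + t·(T−M) with t = 2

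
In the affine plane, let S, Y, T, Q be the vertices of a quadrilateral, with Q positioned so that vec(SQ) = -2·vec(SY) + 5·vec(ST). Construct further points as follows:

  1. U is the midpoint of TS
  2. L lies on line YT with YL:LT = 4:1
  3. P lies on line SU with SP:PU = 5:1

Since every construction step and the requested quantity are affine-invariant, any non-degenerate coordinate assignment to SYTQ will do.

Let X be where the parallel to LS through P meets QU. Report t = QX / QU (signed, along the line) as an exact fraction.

Assign S = (0, 0), Y = (1, 0), T = (0, 1), Q = (-2, 5) — the answer is frame-independent, so this choice is without loss of generality.
1. U is the midpoint of TS ⇒ U = (0, 1/2)
2. L lies on line YT with YL:LT = 4:1 ⇒ L = (1/5, 4/5)
3. P lies on line SU with SP:PU = 5:1 ⇒ P = (0, 5/12)
through P parallel to LS: direction (-1/5, -4/5); meets QU at X = (1/75, 47/100)
X = Q + t·(U−Q) with t = 151/150

t = 151/150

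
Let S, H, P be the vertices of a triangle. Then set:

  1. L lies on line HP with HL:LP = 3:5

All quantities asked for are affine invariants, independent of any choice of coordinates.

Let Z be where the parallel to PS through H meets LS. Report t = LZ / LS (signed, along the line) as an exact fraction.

t = -3/5

Work in coordinates with S = (0, 0), H = (1, 0), P = (0, 1).
1. L lies on line HP with HL:LP = 3:5 ⇒ L = (5/8, 3/8)
through H parallel to PS: direction (0, -1); meets LS at Z = (1, 3/5)
Z = L + t·(S−L) with t = -3/5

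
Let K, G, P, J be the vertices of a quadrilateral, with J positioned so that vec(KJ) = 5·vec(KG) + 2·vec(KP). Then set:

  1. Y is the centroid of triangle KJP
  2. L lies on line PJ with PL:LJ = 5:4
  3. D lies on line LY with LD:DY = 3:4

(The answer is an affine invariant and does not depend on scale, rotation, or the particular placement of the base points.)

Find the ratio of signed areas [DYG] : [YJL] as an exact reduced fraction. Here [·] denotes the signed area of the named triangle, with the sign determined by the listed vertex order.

[DYG]:[YJL] = 4/7

Set K = (0, 0), G = (1, 0), P = (0, 1), J = (5, 2); any affine frame gives the same invariant.
1. Y is the centroid of triangle KJP ⇒ Y = (5/3, 1)
2. L lies on line PJ with PL:LJ = 5:4 ⇒ L = (25/9, 14/9)
3. D lies on line LY with LD:DY = 3:4 ⇒ D = (145/63, 83/63)
2·[DYG] = 80/189, 2·[YJL] = 20/27
[DYG]:[YJL] = 80/189:20/27 = 4/7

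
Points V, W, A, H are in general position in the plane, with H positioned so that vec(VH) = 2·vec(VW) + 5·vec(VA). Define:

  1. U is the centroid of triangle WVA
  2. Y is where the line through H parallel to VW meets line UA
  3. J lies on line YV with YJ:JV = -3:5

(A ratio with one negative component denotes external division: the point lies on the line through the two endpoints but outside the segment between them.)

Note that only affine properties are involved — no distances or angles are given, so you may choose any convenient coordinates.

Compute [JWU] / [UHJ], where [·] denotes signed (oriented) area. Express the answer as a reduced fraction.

Work in coordinates with V = (0, 0), W = (1, 0), A = (0, 1), H = (2, 5).
1. U is the centroid of triangle WVA ⇒ U = (1/3, 1/3)
2. Y is where the line through H parallel to VW meets line UA ⇒ Y = (-2, 5)
3. J lies on line YV with YJ:JV = -3:5 ⇒ J = (-5, 25/2)
2·[JWU] = -19/3, 2·[UHJ] = 271/6
[JWU]:[UHJ] = -19/3:271/6 = -38/271

[JWU]:[UHJ] = -38/271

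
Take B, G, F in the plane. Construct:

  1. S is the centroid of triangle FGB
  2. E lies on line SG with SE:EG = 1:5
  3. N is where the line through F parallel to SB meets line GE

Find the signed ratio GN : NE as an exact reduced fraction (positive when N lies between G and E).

Assign B = (0, 0), G = (1, 0), F = (0, 1) — the answer is frame-independent, so this choice is without loss of generality.
1. S is the centroid of triangle FGB ⇒ S = (1/3, 1/3)
2. E lies on line SG with SE:EG = 1:5 ⇒ E = (4/9, 5/18)
3. N is where the line through F parallel to SB meets line GE ⇒ N = (-1/3, 2/3)
N = G + t·(E−G) with t = 12/5, so GN:NE = t:(1−t) = 12/5:-7/5

GN:NE = -12/7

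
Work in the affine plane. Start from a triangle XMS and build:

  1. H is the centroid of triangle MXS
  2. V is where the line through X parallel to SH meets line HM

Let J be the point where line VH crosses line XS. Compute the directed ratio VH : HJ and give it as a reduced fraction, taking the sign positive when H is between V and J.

Work in coordinates with X = (0, 0), M = (1, 0), S = (0, 1).
1. H is the centroid of triangle MXS ⇒ H = (1/3, 1/3)
2. V is where the line through X parallel to SH meets line HM ⇒ V = (-1/3, 2/3)
line VH meets XS at J = (0, 1/2)
H = V + t·(J−V) with t = 2, so VH:HJ = 2:-1

VH:HJ = -2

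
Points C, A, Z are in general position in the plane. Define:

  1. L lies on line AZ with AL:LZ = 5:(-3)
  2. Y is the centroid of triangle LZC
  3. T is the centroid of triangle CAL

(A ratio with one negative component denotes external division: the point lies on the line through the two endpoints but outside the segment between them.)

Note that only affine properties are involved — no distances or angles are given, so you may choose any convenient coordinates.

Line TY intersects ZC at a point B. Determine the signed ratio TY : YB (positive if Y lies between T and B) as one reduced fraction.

TY:YB = -2/3

Assign C = (0, 0), A = (1, 0), Z = (0, 1) — the answer is frame-independent, so this choice is without loss of generality.
1. L lies on line AZ with AL:LZ = 5:(-3) ⇒ L = (-3/2, 5/2)
2. Y is the centroid of triangle LZC ⇒ Y = (-1/2, 7/6)
3. T is the centroid of triangle CAL ⇒ T = (-1/6, 5/6)
line TY meets ZC at B = (0, 2/3)
Y = T + t·(B−T) with t = -2, so TY:YB = -2:3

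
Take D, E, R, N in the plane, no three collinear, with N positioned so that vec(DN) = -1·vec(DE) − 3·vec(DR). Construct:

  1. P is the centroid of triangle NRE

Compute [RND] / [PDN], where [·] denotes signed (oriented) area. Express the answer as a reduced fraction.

[RND]:[PDN] = 3/2

Work in coordinates with D = (0, 0), E = (1, 0), R = (0, 1), N = (-1, -3).
1. P is the centroid of triangle NRE ⇒ P = (0, -2/3)
2·[RND] = 1, 2·[PDN] = 2/3
[RND]:[PDN] = 1:2/3 = 3/2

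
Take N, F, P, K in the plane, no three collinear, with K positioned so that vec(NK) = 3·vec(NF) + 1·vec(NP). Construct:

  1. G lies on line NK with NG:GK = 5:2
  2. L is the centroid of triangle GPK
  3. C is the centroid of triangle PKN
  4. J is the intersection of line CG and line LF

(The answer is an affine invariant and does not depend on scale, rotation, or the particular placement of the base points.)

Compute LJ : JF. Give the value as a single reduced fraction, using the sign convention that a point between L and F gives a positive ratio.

Work in coordinates with N = (0, 0), F = (1, 0), P = (0, 1), K = (3, 1).
1. G lies on line NK with NG:GK = 5:2 ⇒ G = (15/7, 5/7)
2. L is the centroid of triangle GPK ⇒ L = (12/7, 19/21)
3. C is the centroid of triangle PKN ⇒ C = (1, 2/3)
4. J is the intersection of line CG and line LF ⇒ J = (227/147, 304/441)
J = L + t·(F−L) with t = 5/21, so LJ:JF = t:(1−t) = 5/21:16/21

LJ:JF = 5/16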